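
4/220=0.02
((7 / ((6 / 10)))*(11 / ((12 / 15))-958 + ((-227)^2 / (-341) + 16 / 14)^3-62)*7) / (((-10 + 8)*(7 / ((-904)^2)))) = 93748539166120696327000 / 5828817687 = 16083628653407.34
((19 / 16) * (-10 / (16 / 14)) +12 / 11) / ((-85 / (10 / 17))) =0.06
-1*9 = -9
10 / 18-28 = -247 / 9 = -27.44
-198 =-198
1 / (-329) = -1 / 329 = -0.00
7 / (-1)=-7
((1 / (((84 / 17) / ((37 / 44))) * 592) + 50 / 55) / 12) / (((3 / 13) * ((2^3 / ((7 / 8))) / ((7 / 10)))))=4893707 / 194641920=0.03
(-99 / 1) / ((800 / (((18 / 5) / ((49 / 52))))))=-11583 / 24500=-0.47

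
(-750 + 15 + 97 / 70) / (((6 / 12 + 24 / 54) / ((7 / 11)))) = -462177 / 935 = -494.31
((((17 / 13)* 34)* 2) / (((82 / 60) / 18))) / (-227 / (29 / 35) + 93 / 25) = -56571750 / 13053703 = -4.33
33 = 33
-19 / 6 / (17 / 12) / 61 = -38 / 1037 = -0.04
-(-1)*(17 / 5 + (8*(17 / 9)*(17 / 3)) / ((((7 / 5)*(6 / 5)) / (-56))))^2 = 1333154272129 / 164025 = 8127750.48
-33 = -33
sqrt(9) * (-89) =-267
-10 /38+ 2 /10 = -6 /95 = -0.06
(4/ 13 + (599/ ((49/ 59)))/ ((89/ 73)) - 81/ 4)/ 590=129632079/ 133795480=0.97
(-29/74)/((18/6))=-29/222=-0.13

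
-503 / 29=-17.34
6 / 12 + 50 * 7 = 701 / 2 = 350.50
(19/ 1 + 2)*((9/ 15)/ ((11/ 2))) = 126/ 55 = 2.29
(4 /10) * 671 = 1342 /5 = 268.40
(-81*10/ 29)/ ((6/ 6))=-810/ 29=-27.93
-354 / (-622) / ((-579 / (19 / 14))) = -1121 / 840322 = -0.00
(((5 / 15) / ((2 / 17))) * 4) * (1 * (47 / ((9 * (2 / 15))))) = 3995 / 9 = 443.89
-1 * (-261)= 261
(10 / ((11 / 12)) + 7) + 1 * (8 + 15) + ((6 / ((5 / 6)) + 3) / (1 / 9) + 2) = 7409 / 55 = 134.71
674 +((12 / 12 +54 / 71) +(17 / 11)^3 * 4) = 65255341 / 94501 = 690.53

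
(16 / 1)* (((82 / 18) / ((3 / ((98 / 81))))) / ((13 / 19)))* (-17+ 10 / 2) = -4885888 / 9477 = -515.55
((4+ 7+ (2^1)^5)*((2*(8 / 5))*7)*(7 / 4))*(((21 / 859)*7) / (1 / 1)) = 288.46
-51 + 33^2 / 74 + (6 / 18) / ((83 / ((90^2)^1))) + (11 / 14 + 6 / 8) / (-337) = -108905543 / 28977956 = -3.76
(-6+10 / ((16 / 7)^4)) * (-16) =184603 / 2048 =90.14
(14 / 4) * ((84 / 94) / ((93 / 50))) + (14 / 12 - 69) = -578299 / 8742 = -66.15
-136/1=-136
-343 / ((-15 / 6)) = 686 / 5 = 137.20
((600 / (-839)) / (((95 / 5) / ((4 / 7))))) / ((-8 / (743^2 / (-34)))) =-82807350 / 1896979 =-43.65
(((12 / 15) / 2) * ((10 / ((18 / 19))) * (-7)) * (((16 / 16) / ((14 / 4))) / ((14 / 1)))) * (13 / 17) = -0.46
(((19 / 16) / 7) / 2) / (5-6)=-19 / 224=-0.08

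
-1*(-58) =58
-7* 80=-560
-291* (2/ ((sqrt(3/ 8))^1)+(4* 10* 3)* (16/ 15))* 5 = -186240-1940* sqrt(6) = -190992.01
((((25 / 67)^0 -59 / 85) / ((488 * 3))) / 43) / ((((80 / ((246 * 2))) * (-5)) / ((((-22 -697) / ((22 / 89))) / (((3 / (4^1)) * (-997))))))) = -34107203 / 1467088491000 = -0.00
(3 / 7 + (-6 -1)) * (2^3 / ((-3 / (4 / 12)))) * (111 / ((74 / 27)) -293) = -92920 / 63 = -1474.92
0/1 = 0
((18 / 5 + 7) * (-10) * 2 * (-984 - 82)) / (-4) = -56498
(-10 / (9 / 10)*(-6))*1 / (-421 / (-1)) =200 / 1263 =0.16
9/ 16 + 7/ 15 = 1.03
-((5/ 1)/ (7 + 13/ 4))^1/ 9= -0.05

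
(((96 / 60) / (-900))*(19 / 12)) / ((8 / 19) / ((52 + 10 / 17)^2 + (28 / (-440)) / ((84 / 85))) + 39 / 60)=-152337228302 / 35186113082475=-0.00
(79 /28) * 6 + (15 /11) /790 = 102987 /6083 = 16.93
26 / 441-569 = -250903 / 441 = -568.94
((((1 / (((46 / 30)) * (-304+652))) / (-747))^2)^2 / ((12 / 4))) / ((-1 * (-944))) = 625 / 44680595965773333476819668992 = 0.00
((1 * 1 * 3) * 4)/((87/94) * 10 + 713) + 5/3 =85711/50919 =1.68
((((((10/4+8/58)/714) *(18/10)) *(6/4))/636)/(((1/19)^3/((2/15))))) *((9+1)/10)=61731/4303600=0.01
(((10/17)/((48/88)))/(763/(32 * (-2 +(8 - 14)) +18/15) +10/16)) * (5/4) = -0.57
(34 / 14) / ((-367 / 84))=-204 / 367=-0.56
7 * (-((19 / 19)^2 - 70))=483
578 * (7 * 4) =16184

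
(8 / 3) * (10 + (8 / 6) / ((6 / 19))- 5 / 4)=934 / 27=34.59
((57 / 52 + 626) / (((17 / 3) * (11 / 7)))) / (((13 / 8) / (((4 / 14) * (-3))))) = -1173924 / 31603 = -37.15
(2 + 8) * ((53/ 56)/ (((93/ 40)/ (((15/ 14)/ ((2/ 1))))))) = 6625/ 3038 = 2.18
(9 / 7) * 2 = 18 / 7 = 2.57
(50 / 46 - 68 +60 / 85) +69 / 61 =-65.08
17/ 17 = 1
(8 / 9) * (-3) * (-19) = 152 / 3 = 50.67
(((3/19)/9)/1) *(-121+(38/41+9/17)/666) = -56167427/26459514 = -2.12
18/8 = 9/4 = 2.25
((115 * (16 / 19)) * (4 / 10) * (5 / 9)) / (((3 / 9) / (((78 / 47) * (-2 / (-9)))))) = 191360 / 8037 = 23.81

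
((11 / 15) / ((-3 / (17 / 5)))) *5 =-187 / 45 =-4.16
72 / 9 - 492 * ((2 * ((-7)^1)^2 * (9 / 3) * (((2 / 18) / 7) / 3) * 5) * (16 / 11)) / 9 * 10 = -1834424 / 297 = -6176.51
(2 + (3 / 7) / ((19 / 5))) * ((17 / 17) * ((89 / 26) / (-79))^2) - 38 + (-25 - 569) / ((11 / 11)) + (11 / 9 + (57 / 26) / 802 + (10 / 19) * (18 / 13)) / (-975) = -738368298230683 / 1168307898030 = -632.00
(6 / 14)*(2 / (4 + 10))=0.06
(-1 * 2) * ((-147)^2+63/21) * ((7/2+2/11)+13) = -721054.91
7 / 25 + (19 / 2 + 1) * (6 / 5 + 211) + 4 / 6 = 334357 / 150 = 2229.05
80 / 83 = 0.96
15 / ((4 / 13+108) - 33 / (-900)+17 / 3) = 58500 / 444643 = 0.13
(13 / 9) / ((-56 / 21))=-13 / 24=-0.54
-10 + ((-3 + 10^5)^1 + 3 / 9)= 299962 / 3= 99987.33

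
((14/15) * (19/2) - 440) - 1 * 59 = -7352/15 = -490.13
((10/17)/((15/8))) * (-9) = -48/17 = -2.82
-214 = -214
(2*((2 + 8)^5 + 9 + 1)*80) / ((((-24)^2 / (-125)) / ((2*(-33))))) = 687568750 / 3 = 229189583.33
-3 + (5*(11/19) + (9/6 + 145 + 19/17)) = 95293/646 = 147.51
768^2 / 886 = 294912 / 443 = 665.72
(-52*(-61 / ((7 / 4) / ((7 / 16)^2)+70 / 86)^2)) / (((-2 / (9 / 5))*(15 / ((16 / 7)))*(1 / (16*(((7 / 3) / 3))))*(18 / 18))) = -36785455616 / 673650675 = -54.61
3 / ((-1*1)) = -3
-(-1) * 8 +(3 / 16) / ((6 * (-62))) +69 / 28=145321 / 13888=10.46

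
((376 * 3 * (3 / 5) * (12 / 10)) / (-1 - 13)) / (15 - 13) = -5076 / 175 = -29.01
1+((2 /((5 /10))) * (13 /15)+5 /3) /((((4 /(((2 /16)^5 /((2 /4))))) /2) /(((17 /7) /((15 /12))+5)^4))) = 1.36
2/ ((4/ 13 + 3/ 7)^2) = 16562/ 4489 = 3.69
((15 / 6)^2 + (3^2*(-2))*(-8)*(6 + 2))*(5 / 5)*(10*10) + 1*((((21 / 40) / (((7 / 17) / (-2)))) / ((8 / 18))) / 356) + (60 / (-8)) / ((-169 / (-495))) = 557373814429 / 4813120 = 115803.02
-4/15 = -0.27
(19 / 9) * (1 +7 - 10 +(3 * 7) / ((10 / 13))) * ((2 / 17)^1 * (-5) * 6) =-9614 / 51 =-188.51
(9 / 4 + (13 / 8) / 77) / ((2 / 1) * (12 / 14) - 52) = -1399 / 30976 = -0.05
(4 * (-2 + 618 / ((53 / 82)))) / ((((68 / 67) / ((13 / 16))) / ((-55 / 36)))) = -1211277925 / 259488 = -4667.95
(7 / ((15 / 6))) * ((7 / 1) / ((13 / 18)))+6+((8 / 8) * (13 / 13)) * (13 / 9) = 20231 / 585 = 34.58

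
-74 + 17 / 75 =-73.77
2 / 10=1 / 5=0.20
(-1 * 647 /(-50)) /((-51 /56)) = -18116 /1275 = -14.21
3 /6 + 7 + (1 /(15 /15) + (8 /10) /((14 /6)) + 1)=689 /70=9.84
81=81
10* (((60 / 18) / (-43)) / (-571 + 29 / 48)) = 1600 / 1177297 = 0.00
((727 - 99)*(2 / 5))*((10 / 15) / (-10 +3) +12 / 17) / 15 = 273808 / 26775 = 10.23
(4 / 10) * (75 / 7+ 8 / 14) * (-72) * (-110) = 250272 / 7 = 35753.14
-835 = -835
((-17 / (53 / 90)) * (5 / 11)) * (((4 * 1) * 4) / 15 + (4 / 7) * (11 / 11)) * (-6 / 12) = 43860 / 4081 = 10.75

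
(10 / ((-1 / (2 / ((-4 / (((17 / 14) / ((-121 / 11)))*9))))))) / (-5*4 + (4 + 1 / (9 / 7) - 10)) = 6885 / 34958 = 0.20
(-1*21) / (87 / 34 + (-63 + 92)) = -714 / 1073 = -0.67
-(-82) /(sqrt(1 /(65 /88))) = 41*sqrt(1430) /22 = 70.47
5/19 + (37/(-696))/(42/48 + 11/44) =3212/14877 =0.22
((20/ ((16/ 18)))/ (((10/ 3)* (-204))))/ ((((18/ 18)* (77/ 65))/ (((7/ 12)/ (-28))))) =195/ 335104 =0.00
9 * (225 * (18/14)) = 18225/7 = 2603.57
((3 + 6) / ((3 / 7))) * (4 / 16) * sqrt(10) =21 * sqrt(10) / 4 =16.60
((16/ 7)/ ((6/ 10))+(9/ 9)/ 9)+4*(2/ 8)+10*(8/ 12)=730/ 63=11.59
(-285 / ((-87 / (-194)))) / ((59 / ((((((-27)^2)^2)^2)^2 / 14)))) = -735047772953380178390871615 / 11977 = -61371609998612355213398.31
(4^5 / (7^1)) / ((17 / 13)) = 13312 / 119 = 111.87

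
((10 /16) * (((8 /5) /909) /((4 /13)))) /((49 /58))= 377 /89082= 0.00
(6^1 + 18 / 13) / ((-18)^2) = 0.02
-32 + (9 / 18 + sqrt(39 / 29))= -30.34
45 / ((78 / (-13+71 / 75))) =-452 / 65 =-6.95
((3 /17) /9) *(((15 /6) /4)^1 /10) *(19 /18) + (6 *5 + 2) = 470035 /14688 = 32.00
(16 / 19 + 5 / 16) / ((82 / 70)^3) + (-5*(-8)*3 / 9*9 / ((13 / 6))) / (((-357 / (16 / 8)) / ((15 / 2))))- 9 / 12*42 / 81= -582759831593 / 291714473232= -2.00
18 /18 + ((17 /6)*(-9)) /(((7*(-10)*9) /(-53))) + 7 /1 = 2459 /420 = 5.85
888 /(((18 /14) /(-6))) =-4144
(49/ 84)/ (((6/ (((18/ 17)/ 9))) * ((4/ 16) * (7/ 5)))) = 5/ 153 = 0.03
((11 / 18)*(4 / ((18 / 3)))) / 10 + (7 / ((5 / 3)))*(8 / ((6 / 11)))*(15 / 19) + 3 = 265079 / 5130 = 51.67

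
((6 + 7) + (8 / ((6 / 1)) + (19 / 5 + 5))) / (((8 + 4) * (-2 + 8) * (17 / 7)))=2429 / 18360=0.13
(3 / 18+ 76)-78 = -1.83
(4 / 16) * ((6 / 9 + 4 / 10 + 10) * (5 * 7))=581 / 6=96.83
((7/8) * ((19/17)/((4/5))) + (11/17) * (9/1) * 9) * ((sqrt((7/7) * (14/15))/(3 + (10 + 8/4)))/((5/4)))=2.76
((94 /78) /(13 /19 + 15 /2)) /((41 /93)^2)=5149038 /6796283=0.76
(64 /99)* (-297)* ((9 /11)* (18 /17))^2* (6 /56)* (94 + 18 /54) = -356498496 /244783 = -1456.39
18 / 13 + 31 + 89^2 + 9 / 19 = 1964603 / 247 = 7953.86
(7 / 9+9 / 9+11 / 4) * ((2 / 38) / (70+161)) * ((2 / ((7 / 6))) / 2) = 163 / 184338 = 0.00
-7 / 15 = -0.47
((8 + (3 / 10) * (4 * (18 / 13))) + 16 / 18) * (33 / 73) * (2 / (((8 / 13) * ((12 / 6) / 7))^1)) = 118811 / 2190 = 54.25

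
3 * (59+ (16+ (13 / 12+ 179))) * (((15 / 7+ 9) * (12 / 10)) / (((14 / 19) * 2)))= 6804603 / 980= 6943.47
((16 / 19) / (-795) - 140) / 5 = -2114716 / 75525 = -28.00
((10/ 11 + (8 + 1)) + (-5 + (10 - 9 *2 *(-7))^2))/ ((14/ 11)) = 101755/ 7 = 14536.43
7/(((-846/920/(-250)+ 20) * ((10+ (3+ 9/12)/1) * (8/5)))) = 0.02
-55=-55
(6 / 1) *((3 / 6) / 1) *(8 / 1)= 24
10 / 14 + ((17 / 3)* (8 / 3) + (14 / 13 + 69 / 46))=30143 / 1638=18.40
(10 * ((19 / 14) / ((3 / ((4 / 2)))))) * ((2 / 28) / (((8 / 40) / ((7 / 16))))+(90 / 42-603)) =-12782915 / 2352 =-5434.91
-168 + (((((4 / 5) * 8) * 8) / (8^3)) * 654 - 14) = -583 / 5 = -116.60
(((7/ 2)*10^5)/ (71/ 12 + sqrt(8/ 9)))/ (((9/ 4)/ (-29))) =-11530400000/ 14739 + 1299200000*sqrt(2)/ 14739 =-657646.63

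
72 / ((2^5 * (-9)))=-1 / 4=-0.25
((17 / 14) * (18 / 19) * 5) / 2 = 765 / 266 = 2.88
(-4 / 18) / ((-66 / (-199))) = -199 / 297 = -0.67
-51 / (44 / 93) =-4743 / 44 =-107.80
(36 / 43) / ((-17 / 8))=-288 / 731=-0.39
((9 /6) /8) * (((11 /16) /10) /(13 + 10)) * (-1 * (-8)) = 33 /7360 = 0.00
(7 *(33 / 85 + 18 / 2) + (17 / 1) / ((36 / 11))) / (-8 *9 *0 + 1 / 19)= 1347.33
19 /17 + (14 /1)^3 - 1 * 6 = 46565 /17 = 2739.12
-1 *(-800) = 800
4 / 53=0.08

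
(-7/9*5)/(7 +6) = -0.30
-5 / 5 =-1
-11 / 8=-1.38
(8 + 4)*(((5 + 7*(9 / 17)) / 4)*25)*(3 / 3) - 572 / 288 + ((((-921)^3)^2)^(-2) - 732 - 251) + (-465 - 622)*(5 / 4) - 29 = -87122661910441642260749377063433811719285 / 50658750154216673559916389525105347976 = -1719.79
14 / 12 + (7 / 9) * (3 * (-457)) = -6391 / 6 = -1065.17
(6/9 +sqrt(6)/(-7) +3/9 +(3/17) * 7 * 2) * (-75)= -234.05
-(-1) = 1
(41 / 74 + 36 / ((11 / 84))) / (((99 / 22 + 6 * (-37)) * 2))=-224227 / 354090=-0.63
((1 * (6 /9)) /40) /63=1 /3780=0.00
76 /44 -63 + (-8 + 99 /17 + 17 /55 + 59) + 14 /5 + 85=83.66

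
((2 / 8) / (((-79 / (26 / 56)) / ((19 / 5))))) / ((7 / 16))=-247 / 19355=-0.01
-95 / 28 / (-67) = 95 / 1876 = 0.05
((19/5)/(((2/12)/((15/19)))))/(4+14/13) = 39/11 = 3.55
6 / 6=1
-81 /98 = -0.83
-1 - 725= -726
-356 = -356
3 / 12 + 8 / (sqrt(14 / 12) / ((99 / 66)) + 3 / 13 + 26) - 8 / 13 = -9815743 / 163135492 - 4056*sqrt(42) / 3137221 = -0.07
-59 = -59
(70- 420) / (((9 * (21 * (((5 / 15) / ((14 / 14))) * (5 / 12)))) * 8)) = -5 / 3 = -1.67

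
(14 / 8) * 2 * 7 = 49 / 2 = 24.50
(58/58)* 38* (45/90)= 19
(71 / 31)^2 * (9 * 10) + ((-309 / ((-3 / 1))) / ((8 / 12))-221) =779567 / 1922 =405.60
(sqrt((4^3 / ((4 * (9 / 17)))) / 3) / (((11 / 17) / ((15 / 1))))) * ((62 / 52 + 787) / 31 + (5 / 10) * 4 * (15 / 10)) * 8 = 10386320 * sqrt(51) / 4433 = 16732.05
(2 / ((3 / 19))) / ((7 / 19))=722 / 21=34.38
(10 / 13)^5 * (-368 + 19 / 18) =-330250000 / 3341637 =-98.83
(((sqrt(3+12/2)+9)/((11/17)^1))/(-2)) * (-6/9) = 68/11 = 6.18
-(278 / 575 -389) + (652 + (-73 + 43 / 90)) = 967.99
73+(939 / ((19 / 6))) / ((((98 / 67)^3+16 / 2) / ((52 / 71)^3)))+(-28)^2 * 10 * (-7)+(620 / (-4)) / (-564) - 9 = -21987412191524968291 / 401191655392428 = -54805.26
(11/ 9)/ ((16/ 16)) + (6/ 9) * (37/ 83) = 1135/ 747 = 1.52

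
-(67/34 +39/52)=-185/68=-2.72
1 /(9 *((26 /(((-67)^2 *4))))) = 76.74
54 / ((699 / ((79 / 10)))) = 711 / 1165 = 0.61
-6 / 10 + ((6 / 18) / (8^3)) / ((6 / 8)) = -3451 / 5760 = -0.60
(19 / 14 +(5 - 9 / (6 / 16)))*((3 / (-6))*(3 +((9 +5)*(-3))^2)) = 436449 / 28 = 15587.46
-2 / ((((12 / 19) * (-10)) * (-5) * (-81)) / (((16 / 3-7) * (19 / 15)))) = -361 / 218700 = -0.00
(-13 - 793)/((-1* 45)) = 806/45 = 17.91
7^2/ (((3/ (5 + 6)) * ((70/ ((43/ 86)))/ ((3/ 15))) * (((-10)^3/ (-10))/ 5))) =77/ 6000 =0.01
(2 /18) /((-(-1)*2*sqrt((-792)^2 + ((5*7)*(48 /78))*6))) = sqrt(6626841) /36702504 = 0.00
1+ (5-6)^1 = 0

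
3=3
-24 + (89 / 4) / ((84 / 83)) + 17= 5035 / 336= 14.99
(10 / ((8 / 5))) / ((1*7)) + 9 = 277 / 28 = 9.89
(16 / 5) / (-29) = -16 / 145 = -0.11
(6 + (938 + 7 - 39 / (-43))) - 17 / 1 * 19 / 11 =436363 / 473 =922.54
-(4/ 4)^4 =-1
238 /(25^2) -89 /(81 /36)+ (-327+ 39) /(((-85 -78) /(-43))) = -105578354 /916875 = -115.15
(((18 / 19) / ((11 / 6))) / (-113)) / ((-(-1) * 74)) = -54 / 873829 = -0.00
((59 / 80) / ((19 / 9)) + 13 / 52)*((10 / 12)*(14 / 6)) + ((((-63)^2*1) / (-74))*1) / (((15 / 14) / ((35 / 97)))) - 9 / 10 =-1747606991 / 98195040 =-17.80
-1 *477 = -477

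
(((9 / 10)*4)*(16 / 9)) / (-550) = -16 / 1375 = -0.01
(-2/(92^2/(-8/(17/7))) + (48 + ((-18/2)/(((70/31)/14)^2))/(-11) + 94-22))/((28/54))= 5056443657/17311525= 292.09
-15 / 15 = -1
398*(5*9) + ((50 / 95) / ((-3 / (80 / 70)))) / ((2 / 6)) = 2381950 / 133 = 17909.40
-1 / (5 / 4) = -4 / 5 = -0.80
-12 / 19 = -0.63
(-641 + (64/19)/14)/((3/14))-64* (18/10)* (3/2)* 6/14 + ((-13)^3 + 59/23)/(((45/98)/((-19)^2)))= -26434044566/15295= -1728280.13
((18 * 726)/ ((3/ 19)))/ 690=119.95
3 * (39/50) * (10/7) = 3.34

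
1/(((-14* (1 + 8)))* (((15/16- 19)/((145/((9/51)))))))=0.36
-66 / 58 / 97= -33 / 2813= -0.01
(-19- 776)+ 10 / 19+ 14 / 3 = -45019 / 57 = -789.81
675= 675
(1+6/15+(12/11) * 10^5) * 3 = 18000231/55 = 327276.93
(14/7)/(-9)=-2/9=-0.22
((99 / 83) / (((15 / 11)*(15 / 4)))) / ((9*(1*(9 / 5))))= 484 / 33615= 0.01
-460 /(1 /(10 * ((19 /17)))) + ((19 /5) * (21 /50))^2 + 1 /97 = -529598915051 /103062500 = -5138.62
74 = 74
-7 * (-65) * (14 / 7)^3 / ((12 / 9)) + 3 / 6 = 5461 / 2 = 2730.50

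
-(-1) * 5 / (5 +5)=1 / 2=0.50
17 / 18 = 0.94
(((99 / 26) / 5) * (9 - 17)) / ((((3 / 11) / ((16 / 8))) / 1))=-2904 / 65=-44.68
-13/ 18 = -0.72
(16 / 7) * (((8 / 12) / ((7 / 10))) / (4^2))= 20 / 147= 0.14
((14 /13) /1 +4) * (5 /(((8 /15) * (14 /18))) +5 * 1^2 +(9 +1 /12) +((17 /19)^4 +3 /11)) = 137.33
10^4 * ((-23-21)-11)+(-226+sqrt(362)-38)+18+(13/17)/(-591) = -5528321575/10047+sqrt(362) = -550226.97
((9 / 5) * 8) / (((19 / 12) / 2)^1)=1728 / 95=18.19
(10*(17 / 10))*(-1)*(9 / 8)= -19.12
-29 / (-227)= 29 / 227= 0.13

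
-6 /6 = -1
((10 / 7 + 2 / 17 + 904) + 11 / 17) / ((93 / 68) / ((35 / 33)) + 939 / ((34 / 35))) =2156740 / 2303619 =0.94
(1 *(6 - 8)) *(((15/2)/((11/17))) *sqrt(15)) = -255 *sqrt(15)/11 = -89.78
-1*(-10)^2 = -100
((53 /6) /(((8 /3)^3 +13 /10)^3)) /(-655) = -34773300 /21452180376541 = -0.00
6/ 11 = 0.55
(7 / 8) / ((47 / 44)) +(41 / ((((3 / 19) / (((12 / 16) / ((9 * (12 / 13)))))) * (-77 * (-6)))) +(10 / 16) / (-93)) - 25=-7018842917 / 290793888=-24.14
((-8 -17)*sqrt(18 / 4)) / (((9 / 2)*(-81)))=25*sqrt(2) / 243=0.15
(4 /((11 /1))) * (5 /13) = 20 /143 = 0.14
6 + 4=10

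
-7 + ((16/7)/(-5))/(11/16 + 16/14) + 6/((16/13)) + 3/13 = -228549/106600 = -2.14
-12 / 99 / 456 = -0.00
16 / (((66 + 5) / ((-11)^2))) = 1936 / 71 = 27.27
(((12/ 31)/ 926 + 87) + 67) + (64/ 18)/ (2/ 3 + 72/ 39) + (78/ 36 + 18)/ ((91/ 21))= 8780944331/ 54857166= 160.07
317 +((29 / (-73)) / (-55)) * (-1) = 1272726 / 4015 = 316.99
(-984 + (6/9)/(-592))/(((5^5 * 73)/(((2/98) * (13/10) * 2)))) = -11359309/49630875000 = -0.00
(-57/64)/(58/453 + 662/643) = -16602903/21579520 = -0.77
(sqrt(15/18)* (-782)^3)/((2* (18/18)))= -119552942* sqrt(30)/3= -218272810.50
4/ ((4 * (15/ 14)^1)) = 14/ 15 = 0.93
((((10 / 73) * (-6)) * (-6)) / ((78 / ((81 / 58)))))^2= 5904900 / 757405441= 0.01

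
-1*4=-4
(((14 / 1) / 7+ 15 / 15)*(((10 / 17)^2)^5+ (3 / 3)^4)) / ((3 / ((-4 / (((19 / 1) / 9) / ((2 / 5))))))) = -0.76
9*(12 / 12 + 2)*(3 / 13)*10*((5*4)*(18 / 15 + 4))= 6480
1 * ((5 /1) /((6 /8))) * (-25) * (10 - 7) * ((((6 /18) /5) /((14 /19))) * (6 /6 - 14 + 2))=10450 /21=497.62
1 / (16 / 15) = 0.94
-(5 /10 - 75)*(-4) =-298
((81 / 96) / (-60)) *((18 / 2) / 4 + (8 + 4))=-513 / 2560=-0.20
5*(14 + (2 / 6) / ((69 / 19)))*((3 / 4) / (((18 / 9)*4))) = 14585 / 2208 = 6.61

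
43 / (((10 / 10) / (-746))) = -32078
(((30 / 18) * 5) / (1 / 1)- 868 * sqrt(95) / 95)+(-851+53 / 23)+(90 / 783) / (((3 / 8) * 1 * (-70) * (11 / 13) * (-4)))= -388440917 / 462231- 868 * sqrt(95) / 95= -929.42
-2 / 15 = -0.13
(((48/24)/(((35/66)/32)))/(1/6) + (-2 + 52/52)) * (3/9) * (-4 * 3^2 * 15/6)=-151854/7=-21693.43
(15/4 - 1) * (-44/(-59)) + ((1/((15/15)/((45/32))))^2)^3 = 619844932579/63350767616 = 9.78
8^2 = 64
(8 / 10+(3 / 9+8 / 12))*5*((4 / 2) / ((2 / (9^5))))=531441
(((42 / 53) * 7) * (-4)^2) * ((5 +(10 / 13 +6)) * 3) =2159136 / 689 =3133.72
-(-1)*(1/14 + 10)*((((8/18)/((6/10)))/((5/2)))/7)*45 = 940/49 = 19.18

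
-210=-210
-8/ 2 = -4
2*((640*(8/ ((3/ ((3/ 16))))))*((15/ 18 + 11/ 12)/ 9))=1120/ 9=124.44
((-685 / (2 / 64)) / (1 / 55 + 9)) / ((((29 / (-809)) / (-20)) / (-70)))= 85341410000 / 899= 94929265.85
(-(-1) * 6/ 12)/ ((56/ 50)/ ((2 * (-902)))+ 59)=11275/ 1330436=0.01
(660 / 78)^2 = 12100 / 169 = 71.60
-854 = -854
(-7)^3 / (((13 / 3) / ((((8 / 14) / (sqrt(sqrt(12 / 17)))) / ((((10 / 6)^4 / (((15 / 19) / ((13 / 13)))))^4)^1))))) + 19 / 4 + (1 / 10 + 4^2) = -341704871298 *17^(1 / 4) *sqrt(2) *3^(3 / 4) / 413616455078125 + 417 / 20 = 20.84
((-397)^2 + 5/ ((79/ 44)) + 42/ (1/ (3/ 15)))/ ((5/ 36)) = 2241359028/ 1975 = 1134865.33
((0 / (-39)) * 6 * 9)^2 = 0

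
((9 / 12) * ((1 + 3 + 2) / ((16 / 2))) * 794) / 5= 3573 / 40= 89.32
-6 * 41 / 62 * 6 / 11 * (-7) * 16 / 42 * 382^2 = 287178432 / 341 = 842165.49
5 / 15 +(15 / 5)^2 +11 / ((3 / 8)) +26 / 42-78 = -271 / 7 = -38.71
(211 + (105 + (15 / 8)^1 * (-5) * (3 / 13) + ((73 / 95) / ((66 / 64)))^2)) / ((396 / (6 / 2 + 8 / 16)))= 2249456670713 / 809531236800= 2.78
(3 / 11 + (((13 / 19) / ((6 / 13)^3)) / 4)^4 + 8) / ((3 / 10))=69641012415406918135 / 1198266224220831744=58.12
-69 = -69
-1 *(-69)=69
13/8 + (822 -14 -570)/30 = 1147/120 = 9.56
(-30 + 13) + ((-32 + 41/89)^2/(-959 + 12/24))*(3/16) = -17.19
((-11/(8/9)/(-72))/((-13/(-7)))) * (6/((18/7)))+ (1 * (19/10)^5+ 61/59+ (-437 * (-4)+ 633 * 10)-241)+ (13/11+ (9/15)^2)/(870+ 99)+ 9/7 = 30003959913854911/3815211400000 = 7864.30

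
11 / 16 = 0.69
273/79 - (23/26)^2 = 142757/53404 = 2.67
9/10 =0.90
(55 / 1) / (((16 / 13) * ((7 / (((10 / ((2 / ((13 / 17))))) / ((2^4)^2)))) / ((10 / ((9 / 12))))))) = 232375 / 182784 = 1.27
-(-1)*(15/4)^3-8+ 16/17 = 45.68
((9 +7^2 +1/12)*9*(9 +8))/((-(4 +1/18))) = -319923/146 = -2191.25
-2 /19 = -0.11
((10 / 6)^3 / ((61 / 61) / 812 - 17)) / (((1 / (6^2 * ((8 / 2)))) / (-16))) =25984000 / 41409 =627.50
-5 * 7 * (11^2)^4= -7502560835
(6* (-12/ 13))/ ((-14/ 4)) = 1.58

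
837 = 837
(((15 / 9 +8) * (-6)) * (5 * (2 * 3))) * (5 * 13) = -113100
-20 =-20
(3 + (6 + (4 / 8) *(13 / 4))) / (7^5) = 0.00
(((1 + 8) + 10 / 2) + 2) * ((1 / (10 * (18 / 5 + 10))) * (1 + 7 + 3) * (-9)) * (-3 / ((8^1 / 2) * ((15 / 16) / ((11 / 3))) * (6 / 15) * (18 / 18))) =1452 / 17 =85.41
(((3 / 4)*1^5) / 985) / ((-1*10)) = -3 / 39400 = -0.00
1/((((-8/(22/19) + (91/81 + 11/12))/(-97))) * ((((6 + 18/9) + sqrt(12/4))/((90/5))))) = 49781952/1058533 -6222744 * sqrt(3)/1058533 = 36.85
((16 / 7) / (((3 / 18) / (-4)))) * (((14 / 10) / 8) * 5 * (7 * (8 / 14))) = -192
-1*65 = -65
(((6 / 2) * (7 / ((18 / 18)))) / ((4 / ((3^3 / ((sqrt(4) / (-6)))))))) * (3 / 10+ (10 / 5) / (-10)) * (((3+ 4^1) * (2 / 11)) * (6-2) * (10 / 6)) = -3969 / 11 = -360.82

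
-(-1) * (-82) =-82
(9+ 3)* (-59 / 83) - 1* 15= -1953 / 83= -23.53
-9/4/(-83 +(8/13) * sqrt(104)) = 36 * sqrt(26)/89045 +9711/356180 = 0.03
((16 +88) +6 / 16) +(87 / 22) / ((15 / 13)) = 47433 / 440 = 107.80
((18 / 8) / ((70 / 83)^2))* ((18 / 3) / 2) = 186003 / 19600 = 9.49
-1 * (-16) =16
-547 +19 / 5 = -2716 / 5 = -543.20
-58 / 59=-0.98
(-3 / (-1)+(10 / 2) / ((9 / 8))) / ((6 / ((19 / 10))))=1273 / 540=2.36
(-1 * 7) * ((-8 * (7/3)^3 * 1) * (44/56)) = 15092/27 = 558.96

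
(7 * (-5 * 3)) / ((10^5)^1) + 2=39979 / 20000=2.00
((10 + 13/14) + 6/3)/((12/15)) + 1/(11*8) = 4981/308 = 16.17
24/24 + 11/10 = 21/10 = 2.10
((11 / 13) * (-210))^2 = 5336100 / 169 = 31574.56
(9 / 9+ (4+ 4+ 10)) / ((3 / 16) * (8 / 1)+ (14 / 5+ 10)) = 190 / 143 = 1.33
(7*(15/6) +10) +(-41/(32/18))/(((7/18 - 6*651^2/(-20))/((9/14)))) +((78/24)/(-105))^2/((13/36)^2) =881316629779/32039453600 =27.51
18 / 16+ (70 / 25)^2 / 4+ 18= 4217 / 200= 21.08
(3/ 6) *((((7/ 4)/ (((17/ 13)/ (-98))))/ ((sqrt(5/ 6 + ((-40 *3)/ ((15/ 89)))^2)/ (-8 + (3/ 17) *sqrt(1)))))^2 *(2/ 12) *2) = 351704744209/ 1016172946196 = 0.35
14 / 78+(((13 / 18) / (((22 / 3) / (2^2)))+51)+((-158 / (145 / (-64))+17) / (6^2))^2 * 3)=89605522847 / 1298840400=68.99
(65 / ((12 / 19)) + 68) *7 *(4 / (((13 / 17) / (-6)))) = -488138 / 13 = -37549.08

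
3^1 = 3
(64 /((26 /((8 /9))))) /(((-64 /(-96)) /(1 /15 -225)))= -431872 /585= -738.24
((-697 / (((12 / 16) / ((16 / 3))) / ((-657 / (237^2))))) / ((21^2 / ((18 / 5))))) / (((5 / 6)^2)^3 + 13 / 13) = 33762189312 / 95230451645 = 0.35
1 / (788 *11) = 1 / 8668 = 0.00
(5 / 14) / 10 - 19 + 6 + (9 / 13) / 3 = -12.73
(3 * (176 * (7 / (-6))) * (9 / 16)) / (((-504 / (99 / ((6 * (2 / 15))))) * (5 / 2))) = 1089 / 32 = 34.03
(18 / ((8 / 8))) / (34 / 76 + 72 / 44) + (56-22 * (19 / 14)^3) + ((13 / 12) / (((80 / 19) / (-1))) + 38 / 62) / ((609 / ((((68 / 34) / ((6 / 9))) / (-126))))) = 44769138232729 / 4641044204160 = 9.65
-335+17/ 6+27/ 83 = -165257/ 498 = -331.84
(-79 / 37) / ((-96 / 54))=711 / 592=1.20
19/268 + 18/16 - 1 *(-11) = 6537/536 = 12.20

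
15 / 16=0.94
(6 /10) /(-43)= -3 /215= -0.01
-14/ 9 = -1.56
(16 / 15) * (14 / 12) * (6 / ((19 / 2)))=224 / 285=0.79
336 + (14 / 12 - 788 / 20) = 8933 / 30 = 297.77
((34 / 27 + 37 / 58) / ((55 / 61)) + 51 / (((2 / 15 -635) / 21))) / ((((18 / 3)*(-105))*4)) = -0.00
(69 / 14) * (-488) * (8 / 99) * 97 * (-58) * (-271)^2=18550087347136 / 231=80303408429.16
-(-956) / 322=478 / 161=2.97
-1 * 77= -77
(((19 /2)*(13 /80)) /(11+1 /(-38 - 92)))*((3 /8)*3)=0.16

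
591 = 591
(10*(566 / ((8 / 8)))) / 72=1415 / 18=78.61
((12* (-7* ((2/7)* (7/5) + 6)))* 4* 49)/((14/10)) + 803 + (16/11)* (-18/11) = -9010069/121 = -74463.38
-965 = -965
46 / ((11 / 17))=782 / 11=71.09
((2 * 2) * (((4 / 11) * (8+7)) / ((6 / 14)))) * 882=493920 / 11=44901.82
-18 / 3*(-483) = 2898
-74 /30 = -2.47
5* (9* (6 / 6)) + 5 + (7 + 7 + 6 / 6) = 65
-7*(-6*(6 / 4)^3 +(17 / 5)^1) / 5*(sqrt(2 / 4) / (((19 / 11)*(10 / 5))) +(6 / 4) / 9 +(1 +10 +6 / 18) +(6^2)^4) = 25949*sqrt(2) / 7600 +1584896509 / 40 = 39622417.55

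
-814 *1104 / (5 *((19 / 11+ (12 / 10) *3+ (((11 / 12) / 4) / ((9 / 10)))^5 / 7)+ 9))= -32535160927432998912 / 2593568055561841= -12544.56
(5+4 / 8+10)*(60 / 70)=13.29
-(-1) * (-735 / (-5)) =147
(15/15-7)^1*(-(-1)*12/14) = -36/7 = -5.14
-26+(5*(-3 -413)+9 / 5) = -10521 / 5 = -2104.20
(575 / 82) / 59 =575 / 4838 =0.12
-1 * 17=-17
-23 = -23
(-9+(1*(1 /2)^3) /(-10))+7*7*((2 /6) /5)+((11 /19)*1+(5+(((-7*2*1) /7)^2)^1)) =17479 /4560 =3.83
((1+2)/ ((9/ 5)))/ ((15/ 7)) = 7/ 9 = 0.78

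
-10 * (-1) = 10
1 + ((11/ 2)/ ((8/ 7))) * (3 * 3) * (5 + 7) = 2083/ 4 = 520.75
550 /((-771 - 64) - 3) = -275 /419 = -0.66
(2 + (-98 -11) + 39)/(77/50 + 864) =-3400/43277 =-0.08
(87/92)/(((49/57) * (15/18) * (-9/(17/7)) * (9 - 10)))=28101/78890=0.36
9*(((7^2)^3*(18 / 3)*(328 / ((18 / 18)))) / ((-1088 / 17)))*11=-1432611873 / 4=-358152968.25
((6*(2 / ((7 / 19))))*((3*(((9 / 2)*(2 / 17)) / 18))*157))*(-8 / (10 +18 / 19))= -510093 / 1547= -329.73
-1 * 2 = -2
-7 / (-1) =7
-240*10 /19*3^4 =-194400 /19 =-10231.58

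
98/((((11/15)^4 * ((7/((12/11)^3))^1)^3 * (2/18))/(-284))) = -1335325356195840000/241658985007517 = -5525.66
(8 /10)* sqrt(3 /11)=4* sqrt(33) /55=0.42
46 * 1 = 46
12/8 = 3/2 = 1.50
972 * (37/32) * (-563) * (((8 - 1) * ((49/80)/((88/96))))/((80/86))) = -223975349451/70400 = -3181468.03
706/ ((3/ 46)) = 32476/ 3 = 10825.33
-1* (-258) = 258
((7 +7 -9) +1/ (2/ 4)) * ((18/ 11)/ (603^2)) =14/ 444411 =0.00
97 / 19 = 5.11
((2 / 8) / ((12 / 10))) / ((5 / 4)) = 1 / 6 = 0.17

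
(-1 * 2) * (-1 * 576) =1152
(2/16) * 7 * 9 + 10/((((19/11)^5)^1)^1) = 168878317/19808792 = 8.53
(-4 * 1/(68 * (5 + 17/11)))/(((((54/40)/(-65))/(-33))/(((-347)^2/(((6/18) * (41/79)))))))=-374071630075/37638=-9938669.17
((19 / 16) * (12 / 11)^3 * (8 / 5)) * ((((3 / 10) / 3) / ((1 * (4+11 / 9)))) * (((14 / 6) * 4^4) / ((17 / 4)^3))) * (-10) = -5648154624 / 1536712705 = -3.68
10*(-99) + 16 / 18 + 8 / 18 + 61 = -2783 / 3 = -927.67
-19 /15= -1.27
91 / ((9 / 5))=455 / 9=50.56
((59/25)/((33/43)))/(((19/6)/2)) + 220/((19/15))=917648/5225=175.63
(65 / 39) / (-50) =-1 / 30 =-0.03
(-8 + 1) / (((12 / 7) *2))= -49 / 24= -2.04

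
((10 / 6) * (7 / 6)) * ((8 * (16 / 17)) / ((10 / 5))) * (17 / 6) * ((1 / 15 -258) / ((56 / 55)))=-425590 / 81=-5254.20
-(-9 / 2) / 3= 3 / 2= 1.50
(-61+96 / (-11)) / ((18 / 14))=-5369 / 99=-54.23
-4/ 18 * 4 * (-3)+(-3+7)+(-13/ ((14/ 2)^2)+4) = 1529/ 147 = 10.40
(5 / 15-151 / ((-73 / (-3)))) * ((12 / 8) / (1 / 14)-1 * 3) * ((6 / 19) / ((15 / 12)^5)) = -47407104 / 4334375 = -10.94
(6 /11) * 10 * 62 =3720 /11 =338.18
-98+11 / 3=-283 / 3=-94.33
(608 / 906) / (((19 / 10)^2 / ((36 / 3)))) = 6400 / 2869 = 2.23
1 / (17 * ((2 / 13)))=13 / 34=0.38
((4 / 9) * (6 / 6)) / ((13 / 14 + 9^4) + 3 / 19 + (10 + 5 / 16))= 8512 / 125874585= 0.00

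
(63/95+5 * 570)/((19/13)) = 3520569/1805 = 1950.45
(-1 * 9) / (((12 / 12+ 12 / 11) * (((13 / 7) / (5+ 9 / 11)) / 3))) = -12096 / 299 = -40.45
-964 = -964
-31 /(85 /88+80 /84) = -57288 /3545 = -16.16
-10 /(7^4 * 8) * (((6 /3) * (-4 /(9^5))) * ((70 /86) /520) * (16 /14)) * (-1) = -10 /79253146791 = -0.00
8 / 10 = 4 / 5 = 0.80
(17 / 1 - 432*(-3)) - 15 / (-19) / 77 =1920934 / 1463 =1313.01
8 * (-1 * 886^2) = -6279968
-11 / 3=-3.67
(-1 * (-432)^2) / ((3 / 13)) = -808704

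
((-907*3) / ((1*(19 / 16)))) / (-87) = 14512 / 551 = 26.34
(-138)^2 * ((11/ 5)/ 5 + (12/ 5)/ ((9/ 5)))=844284/ 25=33771.36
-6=-6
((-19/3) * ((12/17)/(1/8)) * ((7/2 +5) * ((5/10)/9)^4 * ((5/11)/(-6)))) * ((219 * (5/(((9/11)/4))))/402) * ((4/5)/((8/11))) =76285/23737698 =0.00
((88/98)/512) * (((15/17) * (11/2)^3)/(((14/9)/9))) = 1.49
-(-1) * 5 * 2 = 10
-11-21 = -32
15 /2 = 7.50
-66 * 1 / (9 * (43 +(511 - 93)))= -22 / 1383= -0.02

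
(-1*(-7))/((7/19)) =19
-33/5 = -6.60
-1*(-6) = 6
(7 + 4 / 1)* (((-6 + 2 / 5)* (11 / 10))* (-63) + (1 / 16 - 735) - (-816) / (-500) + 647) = 3283.62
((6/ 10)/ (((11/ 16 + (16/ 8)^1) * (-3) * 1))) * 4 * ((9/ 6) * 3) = -288/ 215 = -1.34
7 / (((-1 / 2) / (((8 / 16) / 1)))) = -7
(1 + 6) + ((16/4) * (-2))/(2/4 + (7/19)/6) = -29/4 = -7.25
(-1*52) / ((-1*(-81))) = -52 / 81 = -0.64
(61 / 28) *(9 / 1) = 549 / 28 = 19.61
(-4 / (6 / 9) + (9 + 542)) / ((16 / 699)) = 380955 / 16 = 23809.69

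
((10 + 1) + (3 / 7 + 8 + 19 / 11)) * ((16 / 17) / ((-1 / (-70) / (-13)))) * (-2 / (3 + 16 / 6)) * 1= 20329920 / 3179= 6395.07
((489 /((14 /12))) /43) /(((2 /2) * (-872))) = -1467 /131236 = -0.01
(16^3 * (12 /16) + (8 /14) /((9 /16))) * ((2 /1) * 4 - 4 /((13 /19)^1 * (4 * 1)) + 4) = 26523200 /819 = 32384.86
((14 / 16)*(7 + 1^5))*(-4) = -28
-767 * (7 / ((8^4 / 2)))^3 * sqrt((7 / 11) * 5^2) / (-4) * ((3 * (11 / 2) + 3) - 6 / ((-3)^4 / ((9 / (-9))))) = 1390383085 * sqrt(77) / 20409684590592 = 0.00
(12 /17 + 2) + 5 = 131 /17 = 7.71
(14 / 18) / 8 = 7 / 72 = 0.10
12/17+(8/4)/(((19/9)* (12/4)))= 330/323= 1.02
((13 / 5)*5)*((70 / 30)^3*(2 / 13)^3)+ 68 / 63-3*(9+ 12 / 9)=-936487 / 31941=-29.32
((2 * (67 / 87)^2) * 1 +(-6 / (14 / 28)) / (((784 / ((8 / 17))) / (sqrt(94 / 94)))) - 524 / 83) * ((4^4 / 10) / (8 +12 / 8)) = -687832926208 / 49714743645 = -13.84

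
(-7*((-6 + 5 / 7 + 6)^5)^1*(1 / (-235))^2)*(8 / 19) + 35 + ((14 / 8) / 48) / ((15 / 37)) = 35.09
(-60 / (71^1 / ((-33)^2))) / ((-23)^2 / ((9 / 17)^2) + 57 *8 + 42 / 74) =-1780218 / 4534273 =-0.39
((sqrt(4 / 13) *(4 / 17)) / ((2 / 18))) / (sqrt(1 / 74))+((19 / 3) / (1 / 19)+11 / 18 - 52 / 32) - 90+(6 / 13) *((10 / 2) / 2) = 72 *sqrt(962) / 221+28523 / 936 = 40.58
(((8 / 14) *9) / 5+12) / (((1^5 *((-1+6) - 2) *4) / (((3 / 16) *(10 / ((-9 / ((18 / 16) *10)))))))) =-285 / 112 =-2.54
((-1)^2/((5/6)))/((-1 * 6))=-1/5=-0.20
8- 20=-12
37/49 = 0.76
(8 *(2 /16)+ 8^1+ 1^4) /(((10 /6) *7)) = 6 /7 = 0.86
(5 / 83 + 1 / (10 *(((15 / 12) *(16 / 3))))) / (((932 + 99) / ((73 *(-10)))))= -91177 / 1711460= -0.05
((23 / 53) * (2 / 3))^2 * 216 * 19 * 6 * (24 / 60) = 11578752 / 14045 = 824.40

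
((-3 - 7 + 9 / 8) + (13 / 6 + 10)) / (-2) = -79 / 48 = -1.65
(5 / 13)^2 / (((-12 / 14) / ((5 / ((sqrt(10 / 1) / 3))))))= -175*sqrt(10) / 676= -0.82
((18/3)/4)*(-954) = -1431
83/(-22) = -83/22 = -3.77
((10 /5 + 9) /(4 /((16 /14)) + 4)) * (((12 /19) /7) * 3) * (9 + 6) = 792 /133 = 5.95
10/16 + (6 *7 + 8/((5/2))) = 1833/40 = 45.82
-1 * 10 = -10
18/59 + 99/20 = 6201/1180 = 5.26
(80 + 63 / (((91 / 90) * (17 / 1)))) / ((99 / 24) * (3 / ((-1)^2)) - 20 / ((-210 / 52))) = 3106320 / 643331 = 4.83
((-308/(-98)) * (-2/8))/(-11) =1/14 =0.07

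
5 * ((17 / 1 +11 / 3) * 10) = 3100 / 3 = 1033.33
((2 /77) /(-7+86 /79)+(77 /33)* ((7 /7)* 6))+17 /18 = 9670127 /647262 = 14.94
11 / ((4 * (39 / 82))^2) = 18491 / 6084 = 3.04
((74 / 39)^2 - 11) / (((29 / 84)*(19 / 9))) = -945420 / 93119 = -10.15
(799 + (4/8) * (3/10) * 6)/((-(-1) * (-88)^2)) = 7999/77440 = 0.10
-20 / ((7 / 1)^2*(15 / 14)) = -8 / 21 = -0.38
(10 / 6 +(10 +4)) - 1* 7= 26 / 3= 8.67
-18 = -18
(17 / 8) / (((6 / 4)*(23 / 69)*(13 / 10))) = 85 / 26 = 3.27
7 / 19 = 0.37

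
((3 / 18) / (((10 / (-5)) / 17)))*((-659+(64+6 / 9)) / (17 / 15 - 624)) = -151555 / 112116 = -1.35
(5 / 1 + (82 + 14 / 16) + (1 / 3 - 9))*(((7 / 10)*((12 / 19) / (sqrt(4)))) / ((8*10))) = 13307 / 60800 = 0.22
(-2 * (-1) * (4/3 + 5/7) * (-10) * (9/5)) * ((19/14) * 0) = 0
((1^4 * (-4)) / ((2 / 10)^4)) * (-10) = 25000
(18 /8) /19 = 9 /76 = 0.12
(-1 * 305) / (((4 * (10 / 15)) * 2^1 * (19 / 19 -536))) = 183 / 1712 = 0.11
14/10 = 7/5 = 1.40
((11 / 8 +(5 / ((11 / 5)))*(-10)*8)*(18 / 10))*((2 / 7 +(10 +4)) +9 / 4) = -66167793 / 12320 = -5370.76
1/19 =0.05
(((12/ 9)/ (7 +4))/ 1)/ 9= 4/ 297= 0.01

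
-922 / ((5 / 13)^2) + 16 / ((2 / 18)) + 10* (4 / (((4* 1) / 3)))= -151468 / 25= -6058.72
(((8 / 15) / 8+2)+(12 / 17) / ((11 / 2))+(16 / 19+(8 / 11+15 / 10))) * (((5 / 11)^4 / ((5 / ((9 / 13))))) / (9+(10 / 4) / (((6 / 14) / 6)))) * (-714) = -883781325 / 1750302268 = -0.50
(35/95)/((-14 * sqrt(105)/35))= -sqrt(105)/114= -0.09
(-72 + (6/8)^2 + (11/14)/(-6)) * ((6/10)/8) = -24047/4480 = -5.37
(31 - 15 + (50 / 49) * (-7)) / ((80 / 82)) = 1271 / 140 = 9.08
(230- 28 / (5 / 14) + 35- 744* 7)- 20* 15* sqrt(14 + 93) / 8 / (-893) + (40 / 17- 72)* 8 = -474179 / 85 + 75* sqrt(107) / 1786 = -5578.14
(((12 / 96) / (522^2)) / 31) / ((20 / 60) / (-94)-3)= -0.00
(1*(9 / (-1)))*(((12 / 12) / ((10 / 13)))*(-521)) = 60957 / 10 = 6095.70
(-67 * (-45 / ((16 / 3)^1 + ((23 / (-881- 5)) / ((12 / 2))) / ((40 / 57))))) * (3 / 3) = 565.97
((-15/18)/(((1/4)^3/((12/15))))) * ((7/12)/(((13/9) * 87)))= -224/1131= -0.20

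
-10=-10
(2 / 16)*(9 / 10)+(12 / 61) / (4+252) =2211 / 19520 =0.11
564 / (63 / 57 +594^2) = 3572 / 2234635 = 0.00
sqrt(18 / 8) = 3 / 2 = 1.50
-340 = -340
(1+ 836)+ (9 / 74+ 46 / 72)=837.76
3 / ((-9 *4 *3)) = -1 / 36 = -0.03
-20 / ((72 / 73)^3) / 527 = -1945085 / 49175424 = -0.04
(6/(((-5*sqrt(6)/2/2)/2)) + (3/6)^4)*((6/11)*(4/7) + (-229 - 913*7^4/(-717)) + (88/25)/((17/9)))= 4150920058/23463825 - 531317767424*sqrt(6)/117319125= -10916.40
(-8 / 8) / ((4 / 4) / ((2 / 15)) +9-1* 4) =-2 / 25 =-0.08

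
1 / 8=0.12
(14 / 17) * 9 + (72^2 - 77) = 86945 / 17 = 5114.41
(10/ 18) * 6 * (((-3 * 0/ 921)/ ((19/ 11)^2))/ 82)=0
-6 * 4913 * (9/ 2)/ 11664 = -4913/ 432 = -11.37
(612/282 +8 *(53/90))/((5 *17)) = 14554/179775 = 0.08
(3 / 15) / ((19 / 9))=9 / 95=0.09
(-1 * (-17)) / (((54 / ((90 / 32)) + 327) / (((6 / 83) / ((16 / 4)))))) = 85 / 95782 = 0.00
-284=-284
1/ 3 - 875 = -874.67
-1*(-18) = 18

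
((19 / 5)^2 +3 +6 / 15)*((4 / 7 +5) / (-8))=-8697 / 700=-12.42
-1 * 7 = -7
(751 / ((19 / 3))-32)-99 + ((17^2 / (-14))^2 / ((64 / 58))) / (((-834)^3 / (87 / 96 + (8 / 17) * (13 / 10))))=-137384020763250007 / 11060577042923520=-12.42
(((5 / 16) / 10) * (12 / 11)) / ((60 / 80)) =1 / 22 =0.05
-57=-57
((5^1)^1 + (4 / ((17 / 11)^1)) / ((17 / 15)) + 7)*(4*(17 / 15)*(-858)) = -4722432 / 85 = -55558.02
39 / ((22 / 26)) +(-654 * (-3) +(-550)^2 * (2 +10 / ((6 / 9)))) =56589589 / 11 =5144508.09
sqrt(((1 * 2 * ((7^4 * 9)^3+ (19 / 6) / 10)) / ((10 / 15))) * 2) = sqrt(6054179021717590) / 10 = 7780860.51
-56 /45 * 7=-392 /45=-8.71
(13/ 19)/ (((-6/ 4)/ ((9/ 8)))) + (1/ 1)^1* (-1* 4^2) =-1255/ 76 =-16.51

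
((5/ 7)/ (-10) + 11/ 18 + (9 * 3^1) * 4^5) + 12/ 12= 1741921/ 63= 27649.54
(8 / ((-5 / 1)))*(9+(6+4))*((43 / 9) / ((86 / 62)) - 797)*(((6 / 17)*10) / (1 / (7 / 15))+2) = 67306208 / 765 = 87981.97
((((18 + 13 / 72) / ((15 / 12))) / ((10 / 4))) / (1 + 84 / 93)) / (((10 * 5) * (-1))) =-40579 / 663750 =-0.06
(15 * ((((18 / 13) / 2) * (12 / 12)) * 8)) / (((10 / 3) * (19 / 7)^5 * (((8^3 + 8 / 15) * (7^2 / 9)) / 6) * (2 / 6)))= 33756345 / 30933904807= 0.00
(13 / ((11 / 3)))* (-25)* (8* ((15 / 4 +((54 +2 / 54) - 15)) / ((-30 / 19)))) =5706935 / 297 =19215.27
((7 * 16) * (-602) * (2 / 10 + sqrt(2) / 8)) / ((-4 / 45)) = 94815 * sqrt(2) + 151704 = 285792.66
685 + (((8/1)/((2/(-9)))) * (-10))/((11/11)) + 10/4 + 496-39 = 3009/2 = 1504.50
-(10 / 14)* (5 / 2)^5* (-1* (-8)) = -15625 / 28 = -558.04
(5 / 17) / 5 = 1 / 17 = 0.06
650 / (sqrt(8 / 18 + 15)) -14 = -14 + 1950 * sqrt(139) / 139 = 151.40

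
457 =457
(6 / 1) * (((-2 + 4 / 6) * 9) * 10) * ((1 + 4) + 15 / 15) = -4320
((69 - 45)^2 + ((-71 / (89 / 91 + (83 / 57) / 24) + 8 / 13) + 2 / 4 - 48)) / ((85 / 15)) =4647132111 / 57152810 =81.31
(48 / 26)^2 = 3.41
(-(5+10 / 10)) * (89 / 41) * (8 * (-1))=4272 / 41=104.20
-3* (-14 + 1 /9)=125 /3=41.67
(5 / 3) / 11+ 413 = 13634 / 33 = 413.15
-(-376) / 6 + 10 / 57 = 1194 / 19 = 62.84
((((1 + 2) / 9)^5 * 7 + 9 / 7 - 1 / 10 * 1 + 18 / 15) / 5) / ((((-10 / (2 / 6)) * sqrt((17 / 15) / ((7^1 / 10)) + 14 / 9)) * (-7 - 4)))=41071 * sqrt(14) / 187110000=0.00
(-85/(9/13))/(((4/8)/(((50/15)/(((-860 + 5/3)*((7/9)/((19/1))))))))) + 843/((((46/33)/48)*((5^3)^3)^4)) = 5621521268039941787720207942476/241314410232007503509521484375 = 23.30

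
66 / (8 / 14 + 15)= 462 / 109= 4.24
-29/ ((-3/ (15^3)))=32625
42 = 42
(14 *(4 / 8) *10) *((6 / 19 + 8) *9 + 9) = 111510 / 19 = 5868.95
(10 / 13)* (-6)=-4.62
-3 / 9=-1 / 3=-0.33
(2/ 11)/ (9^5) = 2/ 649539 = 0.00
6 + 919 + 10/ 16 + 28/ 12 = 927.96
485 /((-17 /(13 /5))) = -1261 /17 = -74.18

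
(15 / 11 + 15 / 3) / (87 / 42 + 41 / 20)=9800 / 6347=1.54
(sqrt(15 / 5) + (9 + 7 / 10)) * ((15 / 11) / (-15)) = -97 / 110 - sqrt(3) / 11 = -1.04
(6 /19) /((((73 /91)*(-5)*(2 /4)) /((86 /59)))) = -93912 /409165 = -0.23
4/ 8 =1/ 2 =0.50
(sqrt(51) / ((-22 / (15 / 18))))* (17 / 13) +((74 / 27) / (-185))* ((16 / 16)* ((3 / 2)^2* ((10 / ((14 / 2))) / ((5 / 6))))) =-85* sqrt(51) / 1716 - 2 / 35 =-0.41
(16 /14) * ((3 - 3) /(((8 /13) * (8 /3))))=0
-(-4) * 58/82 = 116/41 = 2.83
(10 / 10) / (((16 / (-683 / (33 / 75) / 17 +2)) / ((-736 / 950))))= 4.32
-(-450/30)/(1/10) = 150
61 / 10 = 6.10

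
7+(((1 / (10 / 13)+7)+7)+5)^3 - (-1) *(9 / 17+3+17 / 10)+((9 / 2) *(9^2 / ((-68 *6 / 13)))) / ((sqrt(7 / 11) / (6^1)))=142420159 / 17000 - 9477 *sqrt(77) / 952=8290.30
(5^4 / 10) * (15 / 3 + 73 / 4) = 11625 / 8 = 1453.12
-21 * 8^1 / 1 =-168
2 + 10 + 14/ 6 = 43/ 3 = 14.33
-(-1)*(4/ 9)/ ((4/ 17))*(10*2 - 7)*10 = 2210/ 9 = 245.56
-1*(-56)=56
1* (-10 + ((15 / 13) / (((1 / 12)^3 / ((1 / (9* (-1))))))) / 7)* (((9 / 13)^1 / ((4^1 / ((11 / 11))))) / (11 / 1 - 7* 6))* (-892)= -7606530 / 36673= -207.41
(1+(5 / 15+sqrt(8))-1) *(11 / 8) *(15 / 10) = 11 / 16+33 *sqrt(2) / 8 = 6.52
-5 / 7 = -0.71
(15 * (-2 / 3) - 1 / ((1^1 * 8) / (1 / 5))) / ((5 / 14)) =-2807 / 100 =-28.07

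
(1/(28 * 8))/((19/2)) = 1/2128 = 0.00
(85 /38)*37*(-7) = -579.34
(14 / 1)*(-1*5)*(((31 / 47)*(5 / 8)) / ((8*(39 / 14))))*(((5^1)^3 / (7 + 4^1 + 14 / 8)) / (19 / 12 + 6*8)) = -135625 / 529737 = -0.26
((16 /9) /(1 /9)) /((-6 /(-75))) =200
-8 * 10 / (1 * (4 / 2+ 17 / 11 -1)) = -220 / 7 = -31.43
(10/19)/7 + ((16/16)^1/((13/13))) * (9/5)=1247/665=1.88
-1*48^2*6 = -13824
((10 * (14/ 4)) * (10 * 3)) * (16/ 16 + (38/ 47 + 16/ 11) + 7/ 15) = 2024680/ 517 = 3916.21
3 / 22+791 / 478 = 4709 / 2629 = 1.79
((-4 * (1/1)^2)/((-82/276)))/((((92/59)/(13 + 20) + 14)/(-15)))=-1612116/112135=-14.38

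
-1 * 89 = -89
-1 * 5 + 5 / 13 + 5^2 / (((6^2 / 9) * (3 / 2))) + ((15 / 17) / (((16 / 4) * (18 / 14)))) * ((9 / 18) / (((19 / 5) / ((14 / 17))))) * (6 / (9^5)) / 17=-32153599555 / 71656611039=-0.45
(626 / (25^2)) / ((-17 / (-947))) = 592822 / 10625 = 55.80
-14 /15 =-0.93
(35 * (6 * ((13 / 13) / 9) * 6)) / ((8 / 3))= 105 / 2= 52.50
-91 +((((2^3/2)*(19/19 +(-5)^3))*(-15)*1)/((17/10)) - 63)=71782/17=4222.47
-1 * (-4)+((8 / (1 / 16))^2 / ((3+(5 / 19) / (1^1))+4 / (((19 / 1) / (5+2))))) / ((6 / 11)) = 856604 / 135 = 6345.21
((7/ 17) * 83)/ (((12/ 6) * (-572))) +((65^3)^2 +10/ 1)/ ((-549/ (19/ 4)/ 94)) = -654902350233841789/ 10676952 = -61337950215.93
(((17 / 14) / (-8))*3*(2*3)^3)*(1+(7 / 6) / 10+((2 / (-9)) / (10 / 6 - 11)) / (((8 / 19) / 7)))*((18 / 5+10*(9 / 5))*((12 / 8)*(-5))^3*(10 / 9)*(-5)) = -1686997125 / 224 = -7531237.17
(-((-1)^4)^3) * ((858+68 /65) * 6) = -335028 /65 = -5154.28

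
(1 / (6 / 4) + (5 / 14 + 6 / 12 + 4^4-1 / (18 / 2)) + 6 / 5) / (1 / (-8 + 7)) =-81463 / 315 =-258.61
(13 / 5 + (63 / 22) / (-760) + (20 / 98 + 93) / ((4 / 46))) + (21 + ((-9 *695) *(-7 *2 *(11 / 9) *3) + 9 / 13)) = 3431488541973 / 10650640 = 322186.14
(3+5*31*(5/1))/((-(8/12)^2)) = -3501/2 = -1750.50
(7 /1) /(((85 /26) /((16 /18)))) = 1.90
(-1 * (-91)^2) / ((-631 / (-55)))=-455455 / 631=-721.80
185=185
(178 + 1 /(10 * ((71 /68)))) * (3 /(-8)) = -23709 /355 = -66.79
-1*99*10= -990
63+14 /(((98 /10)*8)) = 1769 /28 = 63.18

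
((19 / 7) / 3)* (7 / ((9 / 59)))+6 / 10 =5686 / 135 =42.12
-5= -5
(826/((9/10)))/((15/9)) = 1652/3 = 550.67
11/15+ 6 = 6.73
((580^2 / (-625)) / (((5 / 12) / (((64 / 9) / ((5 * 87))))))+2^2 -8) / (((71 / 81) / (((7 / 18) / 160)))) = -247247 / 3550000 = -0.07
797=797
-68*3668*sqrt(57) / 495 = -3804.26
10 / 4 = 5 / 2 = 2.50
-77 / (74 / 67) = -5159 / 74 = -69.72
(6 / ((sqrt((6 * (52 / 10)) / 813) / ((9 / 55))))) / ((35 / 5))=27 * sqrt(17615) / 5005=0.72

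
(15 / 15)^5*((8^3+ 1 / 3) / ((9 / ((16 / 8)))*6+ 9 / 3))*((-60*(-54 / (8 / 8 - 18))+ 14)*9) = -2307037 / 85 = -27141.61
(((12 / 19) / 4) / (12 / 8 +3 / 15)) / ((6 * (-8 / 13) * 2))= -65 / 5168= -0.01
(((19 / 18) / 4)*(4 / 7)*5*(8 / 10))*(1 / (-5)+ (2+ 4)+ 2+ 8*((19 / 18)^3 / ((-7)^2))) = 54241732 / 11252115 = 4.82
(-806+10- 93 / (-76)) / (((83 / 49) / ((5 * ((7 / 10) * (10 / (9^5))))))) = -0.28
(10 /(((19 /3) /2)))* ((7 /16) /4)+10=3145 /304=10.35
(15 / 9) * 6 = 10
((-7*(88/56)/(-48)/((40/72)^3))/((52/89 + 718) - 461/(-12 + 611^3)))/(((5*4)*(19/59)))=3201581670651837/11086766771777720000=0.00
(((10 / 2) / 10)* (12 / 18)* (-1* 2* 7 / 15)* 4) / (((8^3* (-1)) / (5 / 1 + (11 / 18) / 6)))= 3857 / 311040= 0.01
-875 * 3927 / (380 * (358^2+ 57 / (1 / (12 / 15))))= -3436125 / 48719648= -0.07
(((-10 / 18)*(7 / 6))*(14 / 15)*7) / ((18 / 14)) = -2401 / 729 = -3.29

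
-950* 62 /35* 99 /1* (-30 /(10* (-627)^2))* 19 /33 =620 /847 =0.73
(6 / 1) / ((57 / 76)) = 8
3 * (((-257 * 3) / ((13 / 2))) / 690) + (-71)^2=7535524 / 1495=5040.48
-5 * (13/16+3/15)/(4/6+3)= -243/176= -1.38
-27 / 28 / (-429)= 9 / 4004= 0.00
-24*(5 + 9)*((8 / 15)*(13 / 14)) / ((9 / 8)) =-6656 / 45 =-147.91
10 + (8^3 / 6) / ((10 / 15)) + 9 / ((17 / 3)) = 2373 / 17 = 139.59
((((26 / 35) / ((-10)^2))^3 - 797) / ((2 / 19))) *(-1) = 81157015583257 / 10718750000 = 7571.50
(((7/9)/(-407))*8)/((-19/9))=56/7733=0.01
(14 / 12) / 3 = 7 / 18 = 0.39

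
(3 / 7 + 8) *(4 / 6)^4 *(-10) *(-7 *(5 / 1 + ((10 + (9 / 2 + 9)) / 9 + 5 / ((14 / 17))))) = 8137280 / 5103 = 1594.61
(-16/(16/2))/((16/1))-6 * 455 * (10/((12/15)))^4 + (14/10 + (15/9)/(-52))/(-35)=-909777834271/13650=-66650390.79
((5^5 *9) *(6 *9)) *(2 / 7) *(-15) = -45562500 / 7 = -6508928.57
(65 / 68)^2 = 4225 / 4624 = 0.91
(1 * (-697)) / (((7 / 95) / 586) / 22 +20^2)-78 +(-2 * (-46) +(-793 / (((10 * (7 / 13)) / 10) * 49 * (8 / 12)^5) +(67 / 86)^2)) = -2141250544098937897 / 9942255261166368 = -215.37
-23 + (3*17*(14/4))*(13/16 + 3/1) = 657.53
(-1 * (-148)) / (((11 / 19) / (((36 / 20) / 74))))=342 / 55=6.22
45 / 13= 3.46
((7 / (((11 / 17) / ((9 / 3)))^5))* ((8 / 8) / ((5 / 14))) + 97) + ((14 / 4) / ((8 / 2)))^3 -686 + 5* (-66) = 16933368172001 / 412290560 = 41071.44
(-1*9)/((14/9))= -5.79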